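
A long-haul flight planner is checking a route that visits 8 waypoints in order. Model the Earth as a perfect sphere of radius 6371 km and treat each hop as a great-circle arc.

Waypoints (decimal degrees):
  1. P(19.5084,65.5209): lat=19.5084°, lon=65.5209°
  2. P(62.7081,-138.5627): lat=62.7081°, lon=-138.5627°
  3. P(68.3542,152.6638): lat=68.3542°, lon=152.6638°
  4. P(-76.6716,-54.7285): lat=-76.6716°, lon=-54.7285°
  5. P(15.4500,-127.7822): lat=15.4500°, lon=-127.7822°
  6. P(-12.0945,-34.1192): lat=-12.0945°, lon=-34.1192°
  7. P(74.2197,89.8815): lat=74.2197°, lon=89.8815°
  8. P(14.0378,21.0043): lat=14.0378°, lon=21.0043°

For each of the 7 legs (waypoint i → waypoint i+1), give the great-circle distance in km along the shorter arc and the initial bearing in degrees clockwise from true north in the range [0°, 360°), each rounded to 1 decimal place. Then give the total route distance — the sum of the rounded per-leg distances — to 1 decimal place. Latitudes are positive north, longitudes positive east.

Leg 1: φ1=0.3404858, φ2=1.0944628, Δφ=0.7539770, Δλ=-3.5619308 rad; a=sin²(Δφ/2)+cosφ1·cosφ2·sin²(Δλ/2)=0.5489037873; c=2·atan2(√a, √(1-a))=1.668760520; dist=6371·c=10631.673 ≈ 10631.7 km; running total=10631.7 km
Leg 1 bearing: y=sinΔλ·cosφ2=0.18710947, x=cosφ1·sinφ2-sinφ1·cosφ2·cosΔλ=0.97745779; θ=atan2(y, x)=10.8367° ≈ 10.8°
Leg 2: φ1=1.0944628, φ2=1.1930058, Δφ=0.0985430, Δλ=5.0828613 rad; a=sin²(Δφ/2)+cosφ1·cosφ2·sin²(Δλ/2)=0.0563749572; c=2·atan2(√a, √(1-a))=0.479447142; dist=6371·c=3054.558 ≈ 3054.6 km; running total=13686.3 km
Leg 2 bearing: y=sinΔλ·cosφ2=-0.34384237, x=cosφ1·sinφ2-sinφ1·cosφ2·cosΔλ=0.30750563; θ=atan2(y, x)=-48.1930° <0 so +360° → 311.8070° ≈ 311.8°
Leg 3: φ1=1.1930058, φ2=-1.3381719, Δφ=-2.5311777, Δλ=-3.6196785 rad; a=sin²(Δφ/2)+cosφ1·cosφ2·sin²(Δλ/2)=0.9899737253; c=2·atan2(√a, √(1-a))=2.940993913; dist=6371·c=18737.072 ≈ 18737.1 km; running total=32423.4 km
Leg 3 bearing: y=sinΔλ·cosφ2=0.10606331, x=cosφ1·sinφ2-sinφ1·cosφ2·cosΔλ=-0.16868185; θ=atan2(y, x)=147.8393° ≈ 147.8°
Leg 4: φ1=-1.3381719, φ2=0.2696534, Δφ=1.6078252, Δλ=-1.2750276 rad; a=sin²(Δφ/2)+cosφ1·cosφ2·sin²(Δλ/2)=0.5972278199; c=2·atan2(√a, √(1-a))=1.766498793; dist=6371·c=11254.364 ≈ 11254.4 km; running total=43677.8 km
Leg 4 bearing: y=sinΔλ·cosφ2=-0.92201077, x=cosφ1·sinφ2-sinφ1·cosφ2·cosΔλ=0.33478821; θ=atan2(y, x)=-70.0437° <0 so +360° → 289.9563° ≈ 290.0°
Leg 5: φ1=0.2696534, φ2=-0.2110888, Δφ=-0.4807422, Δλ=1.6347277 rad; a=sin²(Δφ/2)+cosφ1·cosφ2·sin²(Δλ/2)=0.5580145729; c=2·atan2(√a, √(1-a))=1.687087408; dist=6371·c=10748.434 ≈ 10748.4 km; running total=54426.2 km
Leg 5 bearing: y=sinΔλ·cosφ2=0.97580578, x=cosφ1·sinφ2-sinφ1·cosφ2·cosΔλ=-0.18531139; θ=atan2(y, x)=100.7528° ≈ 100.8°
Leg 6: φ1=-0.2110888, φ2=1.2953781, Δφ=1.5064670, Δλ=2.1642205 rad; a=sin²(Δφ/2)+cosφ1·cosφ2·sin²(Δλ/2)=0.6751637062; c=2·atan2(√a, √(1-a))=1.928716973; dist=6371·c=12287.856 ≈ 12287.9 km; running total=66714.1 km
Leg 6 bearing: y=sinΔλ·cosφ2=0.22545441, x=cosφ1·sinφ2-sinφ1·cosφ2·cosΔλ=0.90908801; θ=atan2(y, x)=13.9284° ≈ 13.9°
Leg 7: φ1=1.2953781, φ2=0.2450058, Δφ=-1.0503723, Δλ=-1.2021339 rad; a=sin²(Δφ/2)+cosφ1·cosφ2·sin²(Δλ/2)=0.3357523361; c=2·atan2(√a, √(1-a))=1.236086273; dist=6371·c=7875.106 ≈ 7875.1 km; running total=74589.2 km
Leg 7 bearing: y=sinΔλ·cosφ2=-0.90495268, x=cosφ1·sinφ2-sinφ1·cosφ2·cosΔλ=-0.27046528; θ=atan2(y, x)=-106.6399° <0 so +360° → 253.3601° ≈ 253.4°

Leg 1: dist=10631.7 km, bearing=10.8°
Leg 2: dist=3054.6 km, bearing=311.8°
Leg 3: dist=18737.1 km, bearing=147.8°
Leg 4: dist=11254.4 km, bearing=290.0°
Leg 5: dist=10748.4 km, bearing=100.8°
Leg 6: dist=12287.9 km, bearing=13.9°
Leg 7: dist=7875.1 km, bearing=253.4°
Total: 74589.2 km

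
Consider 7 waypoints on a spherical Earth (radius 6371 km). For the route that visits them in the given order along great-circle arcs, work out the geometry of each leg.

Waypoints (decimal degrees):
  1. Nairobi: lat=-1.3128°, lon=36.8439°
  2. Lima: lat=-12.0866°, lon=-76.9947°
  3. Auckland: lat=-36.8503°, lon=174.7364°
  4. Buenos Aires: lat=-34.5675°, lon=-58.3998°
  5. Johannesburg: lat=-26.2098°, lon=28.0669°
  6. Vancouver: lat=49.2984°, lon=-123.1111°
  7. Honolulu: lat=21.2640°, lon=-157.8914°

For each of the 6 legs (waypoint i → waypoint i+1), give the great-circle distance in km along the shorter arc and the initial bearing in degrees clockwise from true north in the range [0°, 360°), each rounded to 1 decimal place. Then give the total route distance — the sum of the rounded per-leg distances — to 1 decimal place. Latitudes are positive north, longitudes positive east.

Leg 1: φ1=-0.0229127, φ2=-0.2109510, Δφ=-0.1880383, Δλ=-1.9868584 rad; a=sin²(Δφ/2)+cosφ1·cosφ2·sin²(Δλ/2)=0.6951506261; c=2·atan2(√a, √(1-a))=1.971755100; dist=6371·c=12562.052 ≈ 12562.1 km; running total=12562.1 km
Leg 1 bearing: y=sinΔλ·cosφ2=-0.89441101, x=cosφ1·sinφ2-sinφ1·cosφ2·cosΔλ=-0.21838927; θ=atan2(y, x)=-103.7215° <0 so +360° → 256.2785° ≈ 256.3°
Leg 2: φ1=-0.2109510, φ2=-0.6431591, Δφ=-0.4322081, Δλ=4.3935365 rad; a=sin²(Δφ/2)+cosφ1·cosφ2·sin²(Δλ/2)=0.5598543259; c=2·atan2(√a, √(1-a))=1.690792746; dist=6371·c=10772.041 ≈ 10772.0 km; running total=23334.1 km
Leg 2 bearing: y=sinΔλ·cosφ2=-0.75987146, x=cosφ1·sinφ2-sinφ1·cosφ2·cosΔλ=-0.63895634; θ=atan2(y, x)=-130.0596° <0 so +360° → 229.9404° ≈ 229.9°
Leg 3: φ1=-0.6431591, φ2=-0.6033167, Δφ=0.0398424, Δλ=-4.0689943 rad; a=sin²(Δφ/2)+cosφ1·cosφ2·sin²(Δλ/2)=0.5275172493; c=2·atan2(√a, √(1-a))=1.625858645; dist=6371·c=10358.345 ≈ 10358.3 km; running total=33692.4 km
Leg 3 bearing: y=sinΔλ·cosφ2=0.65881925, x=cosφ1·sinφ2-sinφ1·cosφ2·cosΔλ=-0.75028555; θ=atan2(y, x)=138.7139° ≈ 138.7°
Leg 4: φ1=-0.6033167, φ2=-0.4574473, Δφ=0.1458694, Δλ=1.5091286 rad; a=sin²(Δφ/2)+cosφ1·cosφ2·sin²(Δλ/2)=0.3519409935; c=2·atan2(√a, √(1-a))=1.270170511; dist=6371·c=8092.256 ≈ 8092.3 km; running total=41784.7 km
Leg 4 bearing: y=sinΔλ·cosφ2=0.89547743, x=cosφ1·sinφ2-sinφ1·cosφ2·cosΔλ=-0.33231656; θ=atan2(y, x)=110.3602° ≈ 110.4°
Leg 5: φ1=-0.4574473, φ2=0.8604194, Δφ=1.3178667, Δλ=-2.6385539 rad; a=sin²(Δφ/2)+cosφ1·cosφ2·sin²(Δλ/2)=0.9237109828; c=2·atan2(√a, √(1-a))=2.581906849; dist=6371·c=16449.329 ≈ 16449.3 km; running total=58234.0 km
Leg 5 bearing: y=sinΔλ·cosφ2=-0.31438040, x=cosφ1·sinφ2-sinφ1·cosφ2·cosΔλ=0.42783288; θ=atan2(y, x)=-36.3092° <0 so +360° → 323.6908° ≈ 323.7°
Leg 6: φ1=0.8604194, φ2=0.3711268, Δφ=-0.4892926, Δλ=-0.6070307 rad; a=sin²(Δφ/2)+cosφ1·cosφ2·sin²(Δλ/2)=0.1129534576; c=2·atan2(√a, √(1-a))=0.685515052; dist=6371·c=4367.416 ≈ 4367.4 km; running total=62601.4 km
Leg 6 bearing: y=sinΔλ·cosφ2=-0.53159583, x=cosφ1·sinφ2-sinφ1·cosφ2·cosΔλ=-0.34378157; θ=atan2(y, x)=-122.8906° <0 so +360° → 237.1094° ≈ 237.1°

Leg 1: dist=12562.1 km, bearing=256.3°
Leg 2: dist=10772.0 km, bearing=229.9°
Leg 3: dist=10358.3 km, bearing=138.7°
Leg 4: dist=8092.3 km, bearing=110.4°
Leg 5: dist=16449.3 km, bearing=323.7°
Leg 6: dist=4367.4 km, bearing=237.1°
Total: 62601.4 km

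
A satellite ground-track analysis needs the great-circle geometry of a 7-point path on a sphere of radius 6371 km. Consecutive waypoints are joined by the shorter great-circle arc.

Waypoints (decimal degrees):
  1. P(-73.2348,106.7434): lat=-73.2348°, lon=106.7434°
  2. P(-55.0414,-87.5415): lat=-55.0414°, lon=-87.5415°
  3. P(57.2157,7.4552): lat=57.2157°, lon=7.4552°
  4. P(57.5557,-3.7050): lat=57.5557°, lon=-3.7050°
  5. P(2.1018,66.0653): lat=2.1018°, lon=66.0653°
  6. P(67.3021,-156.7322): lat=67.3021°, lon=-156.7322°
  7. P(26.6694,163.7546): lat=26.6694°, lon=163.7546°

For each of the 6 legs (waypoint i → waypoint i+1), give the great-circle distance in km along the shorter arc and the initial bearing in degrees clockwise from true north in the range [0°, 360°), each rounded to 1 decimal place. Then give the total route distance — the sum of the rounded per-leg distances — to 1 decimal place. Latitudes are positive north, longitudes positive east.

Leg 1: φ1=-1.2781884, φ2=-0.9606537, Δφ=0.3175347, Δλ=-3.3909112 rad; a=sin²(Δφ/2)+cosφ1·cosφ2·sin²(Δλ/2)=0.1877183795; c=2·atan2(√a, √(1-a))=0.896224168; dist=6371·c=5709.844 ≈ 5709.8 km; running total=5709.8 km
Leg 1 bearing: y=sinΔλ·cosφ2=0.14138025, x=cosφ1·sinφ2-sinφ1·cosφ2·cosΔλ=-0.76807056; θ=atan2(y, x)=169.5702° ≈ 169.6°
Leg 2: φ1=-0.9606537, φ2=0.9986023, Δφ=1.9592560, Δλ=1.6580052 rad; a=sin²(Δφ/2)+cosφ1·cosφ2·sin²(Δλ/2)=0.8580223334; c=2·atan2(√a, √(1-a))=2.368915828; dist=6371·c=15092.363 ≈ 15092.4 km; running total=20802.2 km
Leg 2 bearing: y=sinΔλ·cosφ2=0.53942009, x=cosφ1·sinφ2-sinφ1·cosφ2·cosΔλ=0.44306433; θ=atan2(y, x)=50.6013° ≈ 50.6°
Leg 3: φ1=0.9986023, φ2=1.0045365, Δφ=0.0059341, Δλ=-0.1947822 rad; a=sin²(Δφ/2)+cosφ1·cosφ2·sin²(Δλ/2)=0.0027554259; c=2·atan2(√a, √(1-a))=0.105032573; dist=6371·c=669.163 ≈ 669.2 km; running total=21471.4 km
Leg 3 bearing: y=sinΔλ·cosφ2=-0.10383715, x=cosφ1·sinφ2-sinφ1·cosφ2·cosΔλ=0.01446306; θ=atan2(y, x)=-82.0705° <0 so +360° → 277.9295° ≈ 277.9°
Leg 4: φ1=1.0045365, φ2=0.0366833, Δφ=-0.9678531, Δλ=1.2177215 rad; a=sin²(Δφ/2)+cosφ1·cosφ2·sin²(Δλ/2)=0.3918339199; c=2·atan2(√a, √(1-a))=1.352740232; dist=6371·c=8618.308 ≈ 8618.3 km; running total=30089.7 km
Leg 4 bearing: y=sinΔλ·cosφ2=0.93768265, x=cosφ1·sinφ2-sinφ1·cosφ2·cosΔλ=-0.27194052; θ=atan2(y, x)=106.1729° ≈ 106.2°
Leg 5: φ1=0.0366833, φ2=1.1746432, Δφ=1.1379599, Δλ=-3.8885499 rad; a=sin²(Δφ/2)+cosφ1·cosφ2·sin²(Δλ/2)=0.6245561182; c=2·atan2(√a, √(1-a))=1.822559812; dist=6371·c=11611.529 ≈ 11611.5 km; running total=41701.2 km
Leg 5 bearing: y=sinΔλ·cosφ2=0.26216518, x=cosφ1·sinφ2-sinφ1·cosφ2·cosΔλ=0.93231567; θ=atan2(y, x)=15.7059° ≈ 15.7°
Leg 6: φ1=1.1746432, φ2=0.4654688, Δφ=-0.7091744, Δλ=5.5935499 rad; a=sin²(Δφ/2)+cosφ1·cosφ2·sin²(Δλ/2)=0.1599495606; c=2·atan2(√a, √(1-a))=0.822896099; dist=6371·c=5242.671 ≈ 5242.7 km; running total=46943.9 km
Leg 6 bearing: y=sinΔλ·cosφ2=-0.56856548, x=cosφ1·sinφ2-sinφ1·cosφ2·cosΔλ=-0.46281323; θ=atan2(y, x)=-129.1456° <0 so +360° → 230.8544° ≈ 230.9°

Leg 1: dist=5709.8 km, bearing=169.6°
Leg 2: dist=15092.4 km, bearing=50.6°
Leg 3: dist=669.2 km, bearing=277.9°
Leg 4: dist=8618.3 km, bearing=106.2°
Leg 5: dist=11611.5 km, bearing=15.7°
Leg 6: dist=5242.7 km, bearing=230.9°
Total: 46943.9 km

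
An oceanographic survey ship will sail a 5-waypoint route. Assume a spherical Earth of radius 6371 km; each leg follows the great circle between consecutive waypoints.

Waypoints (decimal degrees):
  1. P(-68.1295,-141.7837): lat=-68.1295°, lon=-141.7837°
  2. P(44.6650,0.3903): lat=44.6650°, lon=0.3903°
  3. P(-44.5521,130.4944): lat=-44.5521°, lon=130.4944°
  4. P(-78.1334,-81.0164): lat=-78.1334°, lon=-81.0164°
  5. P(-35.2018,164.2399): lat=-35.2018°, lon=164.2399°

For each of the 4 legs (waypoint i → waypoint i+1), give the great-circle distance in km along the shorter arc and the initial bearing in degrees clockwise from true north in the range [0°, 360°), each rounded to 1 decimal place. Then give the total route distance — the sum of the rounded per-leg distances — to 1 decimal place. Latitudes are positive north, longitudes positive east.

Leg 1: dist=16623.7 km, bearing=120.7°
Leg 2: dist=16128.9 km, bearing=107.9°
Leg 3: dist=6208.1 km, bearing=172.5°
Leg 4: dist=6717.2 km, bearing=238.6°
Total: 45677.9 km

Leg 1: φ1=-1.1890841, φ2=0.7795513, Δφ=1.9686354, Δλ=2.4814044 rad; a=sin²(Δφ/2)+cosφ1·cosφ2·sin²(Δλ/2)=0.9308184670; c=2·atan2(√a, √(1-a))=2.609282548; dist=6371·c=16623.739 ≈ 16623.7 km; running total=16623.7 km
Leg 1 bearing: y=sinΔλ·cosφ2=0.43617226, x=cosφ1·sinφ2-sinφ1·cosφ2·cosΔλ=-0.25949095; θ=atan2(y, x)=120.7496° ≈ 120.7°
Leg 2: φ1=0.7795513, φ2=-0.7775808, Δφ=-1.5571321, Δλ=2.2707449 rad; a=sin²(Δφ/2)+cosφ1·cosφ2·sin²(Δλ/2)=0.9098283281; c=2·atan2(√a, √(1-a))=2.531607733; dist=6371·c=16128.873 ≈ 16128.9 km; running total=32752.6 km
Leg 2 bearing: y=sinΔλ·cosφ2=0.54505994, x=cosφ1·sinφ2-sinφ1·cosφ2·cosΔλ=-0.17627430; θ=atan2(y, x)=107.9214° ≈ 107.9°
Leg 3: φ1=-0.7775808, φ2=-1.3636851, Δφ=-0.5861043, Δλ=-3.6915599 rad; a=sin²(Δφ/2)+cosφ1·cosφ2·sin²(Δλ/2)=0.2191822614; c=2·atan2(√a, √(1-a))=0.974435167; dist=6371·c=6208.126 ≈ 6208.1 km; running total=38960.7 km
Leg 3 bearing: y=sinΔλ·cosφ2=0.10747638, x=cosφ1·sinφ2-sinφ1·cosφ2·cosΔλ=-0.82037456; θ=atan2(y, x)=172.5362° ≈ 172.5°
Leg 4: φ1=-1.3636851, φ2=-0.6143873, Δφ=0.7492978, Δλ=4.2805299 rad; a=sin²(Δφ/2)+cosφ1·cosφ2·sin²(Δλ/2)=0.2530958062; c=2·atan2(√a, √(1-a))=1.054332375; dist=6371·c=6717.152 ≈ 6717.2 km; running total=45677.9 km
Leg 4 bearing: y=sinΔλ·cosφ2=-0.74210573, x=cosφ1·sinφ2-sinφ1·cosφ2·cosΔλ=-0.45324647; θ=atan2(y, x)=-121.4148° <0 so +360° → 238.5852° ≈ 238.6°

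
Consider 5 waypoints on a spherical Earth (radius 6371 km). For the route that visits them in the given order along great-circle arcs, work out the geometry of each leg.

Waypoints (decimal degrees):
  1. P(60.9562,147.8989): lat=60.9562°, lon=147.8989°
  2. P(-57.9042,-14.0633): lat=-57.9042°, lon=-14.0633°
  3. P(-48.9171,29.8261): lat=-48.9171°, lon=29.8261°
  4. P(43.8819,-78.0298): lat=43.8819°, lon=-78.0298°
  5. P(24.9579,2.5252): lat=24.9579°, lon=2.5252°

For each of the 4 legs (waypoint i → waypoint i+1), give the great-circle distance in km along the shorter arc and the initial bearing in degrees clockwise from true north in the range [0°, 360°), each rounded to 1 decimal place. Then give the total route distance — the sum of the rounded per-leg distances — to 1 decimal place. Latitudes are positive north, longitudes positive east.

Leg 1: dist=18944.1 km, bearing=280.5°
Leg 2: dist=3013.6 km, bearing=89.9°
Leg 3: dist=14665.7 km, bearing=292.8°
Leg 4: dist=7387.7 km, bearing=77.3°
Total: 44011.1 km

Leg 1: φ1=1.0638864, φ2=-1.0106189, Δφ=-2.0745053, Δλ=-2.8267737 rad; a=sin²(Δφ/2)+cosφ1·cosφ2·sin²(Δλ/2)=0.9929519514; c=2·atan2(√a, √(1-a))=2.973489478; dist=6371·c=18944.101 ≈ 18944.1 km; running total=18944.1 km
Leg 1 bearing: y=sinΔλ·cosφ2=-0.16452535, x=cosφ1·sinφ2-sinφ1·cosφ2·cosΔλ=0.03041222; θ=atan2(y, x)=-79.5272° <0 so +360° → 280.4728° ≈ 280.5°
Leg 2: φ1=-1.0106189, φ2=-0.8537645, Δφ=0.1568545, Δλ=0.7660145 rad; a=sin²(Δφ/2)+cosφ1·cosφ2·sin²(Δλ/2)=0.0549031336; c=2·atan2(√a, √(1-a))=0.473026091; dist=6371·c=3013.649 ≈ 3013.6 km; running total=21957.7 km
Leg 2 bearing: y=sinΔλ·cosφ2=0.45558162, x=cosφ1·sinφ2-sinφ1·cosφ2·cosΔλ=0.00071094; θ=atan2(y, x)=89.9106° ≈ 89.9°
Leg 3: φ1=-0.8537645, φ2=0.7658836, Δφ=1.6196481, Δλ=-1.8824406 rad; a=sin²(Δφ/2)+cosφ1·cosφ2·sin²(Δλ/2)=0.8338602381; c=2·atan2(√a, √(1-a))=2.301938713; dist=6371·c=14665.652 ≈ 14665.7 km; running total=36623.4 km
Leg 3 bearing: y=sinΔλ·cosφ2=-0.68605113, x=cosφ1·sinφ2-sinφ1·cosφ2·cosΔλ=0.28893463; θ=atan2(y, x)=-67.1613° <0 so +360° → 292.8387° ≈ 292.8°
Leg 4: φ1=0.7658836, φ2=0.4355975, Δφ=-0.3302861, Δλ=1.4059500 rad; a=sin²(Δφ/2)+cosφ1·cosφ2·sin²(Δλ/2)=0.3001399077; c=2·atan2(√a, √(1-a))=1.159584764; dist=6371·c=7387.715 ≈ 7387.7 km; running total=44011.1 km
Leg 4 bearing: y=sinΔλ·cosφ2=0.89432758, x=cosφ1·sinφ2-sinφ1·cosφ2·cosΔλ=0.20100237; θ=atan2(y, x)=77.3331° ≈ 77.3°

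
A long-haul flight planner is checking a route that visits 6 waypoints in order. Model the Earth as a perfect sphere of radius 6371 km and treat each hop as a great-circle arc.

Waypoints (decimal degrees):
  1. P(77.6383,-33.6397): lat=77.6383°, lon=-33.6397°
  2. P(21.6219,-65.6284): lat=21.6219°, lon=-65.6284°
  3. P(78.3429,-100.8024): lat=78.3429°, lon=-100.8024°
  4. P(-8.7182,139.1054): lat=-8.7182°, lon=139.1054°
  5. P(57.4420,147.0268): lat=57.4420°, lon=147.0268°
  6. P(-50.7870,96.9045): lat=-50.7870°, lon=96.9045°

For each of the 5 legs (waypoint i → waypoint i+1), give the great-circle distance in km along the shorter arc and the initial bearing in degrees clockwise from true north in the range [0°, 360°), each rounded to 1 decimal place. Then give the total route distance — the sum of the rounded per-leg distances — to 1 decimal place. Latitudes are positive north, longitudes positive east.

Leg 1: φ1=1.3550440, φ2=0.3773733, Δφ=-0.9776706, Δλ=-0.5583081 rad; a=sin²(Δφ/2)+cosφ1·cosφ2·sin²(Δλ/2)=0.2356324426; c=2·atan2(√a, √(1-a))=1.013686681; dist=6371·c=6458.198 ≈ 6458.2 km; running total=6458.2 km
Leg 1 bearing: y=sinΔλ·cosφ2=-0.49247638, x=cosφ1·sinφ2-sinφ1·cosφ2·cosΔλ=-0.69130760; θ=atan2(y, x)=-144.5345° <0 so +360° → 215.4655° ≈ 215.5°
Leg 2: φ1=0.3773733, φ2=1.3673416, Δφ=0.9899682, Δλ=-0.6139021 rad; a=sin²(Δφ/2)+cosφ1·cosφ2·sin²(Δλ/2)=0.2427906659; c=2·atan2(√a, √(1-a))=1.030466723; dist=6371·c=6565.103 ≈ 6565.1 km; running total=13023.3 km
Leg 2 bearing: y=sinΔλ·cosφ2=-0.11639555, x=cosφ1·sinφ2-sinφ1·cosφ2·cosΔλ=0.84960315; θ=atan2(y, x)=-7.8010° <0 so +360° → 352.1990° ≈ 352.2°
Leg 3: φ1=1.3673416, φ2=-0.1521613, Δφ=-1.5195028, Δλ=4.1871810 rad; a=sin²(Δφ/2)+cosφ1·cosφ2·sin²(Δλ/2)=0.6242932096; c=2·atan2(√a, √(1-a))=1.822016917; dist=6371·c=11608.070 ≈ 11608.1 km; running total=24631.4 km
Leg 3 bearing: y=sinΔλ·cosφ2=-0.85522276, x=cosφ1·sinφ2-sinφ1·cosφ2·cosΔλ=0.45475139; θ=atan2(y, x)=-61.9989° <0 so +360° → 298.0011° ≈ 298.0°
Leg 4: φ1=-0.1521613, φ2=1.0025520, Δφ=1.1547133, Δλ=0.1382545 rad; a=sin²(Δφ/2)+cosφ1·cosφ2·sin²(Δλ/2)=0.3004474633; c=2·atan2(√a, √(1-a))=1.160255718; dist=6371·c=7391.989 ≈ 7392.0 km; running total=32023.4 km
Leg 4 bearing: y=sinΔλ·cosφ2=0.07416529, x=cosφ1·sinφ2-sinφ1·cosφ2·cosΔλ=0.91390079; θ=atan2(y, x)=4.6395° ≈ 4.6°
Leg 5: φ1=1.0025520, φ2=-0.8864004, Δφ=-1.8889524, Δλ=-0.8747992 rad; a=sin²(Δφ/2)+cosφ1·cosφ2·sin²(Δλ/2)=0.7174522182; c=2·atan2(√a, √(1-a))=2.020728475; dist=6371·c=12874.061 ≈ 12874.1 km; running total=44897.5 km
Leg 5 bearing: y=sinΔλ·cosφ2=-0.48516353, x=cosφ1·sinφ2-sinφ1·cosφ2·cosΔλ=-0.75860034; θ=atan2(y, x)=-147.3990° <0 so +360° → 212.6010° ≈ 212.6°

Leg 1: dist=6458.2 km, bearing=215.5°
Leg 2: dist=6565.1 km, bearing=352.2°
Leg 3: dist=11608.1 km, bearing=298.0°
Leg 4: dist=7392.0 km, bearing=4.6°
Leg 5: dist=12874.1 km, bearing=212.6°
Total: 44897.5 km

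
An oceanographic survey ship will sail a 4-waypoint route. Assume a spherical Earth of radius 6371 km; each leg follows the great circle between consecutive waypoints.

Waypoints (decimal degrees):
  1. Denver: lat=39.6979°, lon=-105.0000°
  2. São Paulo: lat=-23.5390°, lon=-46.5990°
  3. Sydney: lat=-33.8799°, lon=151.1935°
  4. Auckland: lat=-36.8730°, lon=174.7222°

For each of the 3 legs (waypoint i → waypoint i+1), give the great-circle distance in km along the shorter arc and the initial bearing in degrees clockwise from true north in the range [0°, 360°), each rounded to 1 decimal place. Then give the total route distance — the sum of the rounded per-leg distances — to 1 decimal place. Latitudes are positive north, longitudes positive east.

Leg 1: dist=9276.4 km, bearing=128.2°
Leg 2: dist=13358.8 km, bearing=197.1°
Leg 3: dist=2153.4 km, bearing=105.6°
Total: 24788.6 km

Leg 1: φ1=0.6928591, φ2=-0.4108331, Δφ=-1.1036921, Δλ=1.0192897 rad; a=sin²(Δφ/2)+cosφ1·cosφ2·sin²(Δλ/2)=0.4427436586; c=2·atan2(√a, √(1-a))=1.456031885; dist=6371·c=9276.379 ≈ 9276.4 km; running total=9276.4 km
Leg 1 bearing: y=sinΔλ·cosφ2=0.78086179, x=cosφ1·sinφ2-sinφ1·cosφ2·cosΔλ=-0.61411864; θ=atan2(y, x)=128.1837° ≈ 128.2°
Leg 2: φ1=-0.4108331, φ2=-0.5913158, Δφ=-0.1804828, Δλ=3.4521304 rad; a=sin²(Δφ/2)+cosφ1·cosφ2·sin²(Δλ/2)=0.7510438963; c=2·atan2(√a, √(1-a))=2.096807560; dist=6371·c=13358.761 ≈ 13358.8 km; running total=22635.2 km
Leg 2 bearing: y=sinΔλ·cosφ2=-0.25368718, x=cosφ1·sinφ2-sinφ1·cosφ2·cosΔλ=-0.82677123; θ=atan2(y, x)=-162.9418° <0 so +360° → 197.0582° ≈ 197.1°
Leg 3: φ1=-0.5913158, φ2=-0.6435553, Δφ=-0.0522394, Δλ=0.4106533 rad; a=sin²(Δφ/2)+cosφ1·cosφ2·sin²(Δλ/2)=0.0282902837; c=2·atan2(√a, √(1-a))=0.338000969; dist=6371·c=2153.404 ≈ 2153.4 km; running total=24788.6 km
Leg 3 bearing: y=sinΔλ·cosφ2=0.31935374, x=cosφ1·sinφ2-sinφ1·cosφ2·cosΔλ=-0.08929146; θ=atan2(y, x)=105.6210° ≈ 105.6°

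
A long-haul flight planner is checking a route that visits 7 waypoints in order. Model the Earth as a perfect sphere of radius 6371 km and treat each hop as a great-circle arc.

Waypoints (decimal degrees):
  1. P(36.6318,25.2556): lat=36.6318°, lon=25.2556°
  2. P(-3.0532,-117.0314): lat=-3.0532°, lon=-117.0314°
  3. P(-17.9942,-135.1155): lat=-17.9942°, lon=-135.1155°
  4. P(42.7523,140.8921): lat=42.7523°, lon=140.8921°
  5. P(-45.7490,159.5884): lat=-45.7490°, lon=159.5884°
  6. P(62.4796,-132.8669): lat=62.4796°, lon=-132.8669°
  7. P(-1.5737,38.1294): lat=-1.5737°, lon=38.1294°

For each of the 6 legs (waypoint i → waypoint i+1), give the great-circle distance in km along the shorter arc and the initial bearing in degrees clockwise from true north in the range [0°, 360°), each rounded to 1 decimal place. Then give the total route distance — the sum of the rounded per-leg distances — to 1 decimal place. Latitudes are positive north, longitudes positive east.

Leg 1: dist=14648.5 km, bearing=305.1°
Leg 2: dist=2577.4 km, bearing=228.6°
Leg 3: dist=10880.6 km, bearing=312.5°
Leg 4: dist=10013.2 km, bearing=167.1°
Leg 5: dist=13432.6 km, bearing=29.8°
Leg 6: dist=13201.2 km, bearing=10.3°
Total: 64753.5 km

Leg 1: φ1=0.6393455, φ2=-0.0532884, Δφ=-0.6926339, Δλ=-2.4833766 rad; a=sin²(Δφ/2)+cosφ1·cosφ2·sin²(Δλ/2)=0.8328571045; c=2·atan2(√a, √(1-a))=2.299246856; dist=6371·c=14648.502 ≈ 14648.5 km; running total=14648.5 km
Leg 1 bearing: y=sinΔλ·cosφ2=-0.61083824, x=cosφ1·sinφ2-sinφ1·cosφ2·cosΔλ=0.42860383; θ=atan2(y, x)=-54.9440° <0 so +360° → 305.0560° ≈ 305.1°
Leg 2: φ1=-0.0532884, φ2=-0.3140580, Δφ=-0.2607696, Δλ=-0.3156271 rad; a=sin²(Δφ/2)+cosφ1·cosφ2·sin²(Δλ/2)=0.0403616992; c=2·atan2(√a, √(1-a))=0.404557650; dist=6371·c=2577.437 ≈ 2577.4 km; running total=17225.9 km
Leg 2 bearing: y=sinΔλ·cosφ2=-0.29522968, x=cosφ1·sinφ2-sinφ1·cosφ2·cosΔλ=-0.26032666; θ=atan2(y, x)=-131.4051° <0 so +360° → 228.5949° ≈ 228.6°
Leg 3: φ1=-0.3140580, φ2=0.7461684, Δφ=1.0602264, Δλ=4.8172414 rad; a=sin²(Δφ/2)+cosφ1·cosφ2·sin²(Δλ/2)=0.5683060404; c=2·atan2(√a, √(1-a))=1.707836945; dist=6371·c=10880.629 ≈ 10880.6 km; running total=28106.5 km
Leg 3 bearing: y=sinΔλ·cosφ2=-0.73026253, x=cosφ1·sinφ2-sinφ1·cosφ2·cosΔλ=0.66936820; θ=atan2(y, x)=-47.4912° <0 so +360° → 312.5088° ≈ 312.5°
Leg 4: φ1=0.7461684, φ2=-0.7984707, Δφ=-1.5446391, Δλ=0.3263120 rad; a=sin²(Δφ/2)+cosφ1·cosφ2·sin²(Δλ/2)=0.5004421156; c=2·atan2(√a, √(1-a))=1.571680558; dist=6371·c=10013.177 ≈ 10013.2 km; running total=38119.7 km
Leg 4 bearing: y=sinΔλ·cosφ2=0.22368201, x=cosφ1·sinφ2-sinφ1·cosφ2·cosΔλ=-0.97466178; θ=atan2(y, x)=167.0746° ≈ 167.1°
Leg 5: φ1=-0.7984707, φ2=1.0904747, Δφ=1.8889454, Δλ=-5.1043079 rad; a=sin²(Δφ/2)+cosφ1·cosφ2·sin²(Δλ/2)=0.7560414164; c=2·atan2(√a, √(1-a))=2.108404268; dist=6371·c=13432.644 ≈ 13432.6 km; running total=51552.3 km
Leg 5 bearing: y=sinΔλ·cosφ2=0.42702967, x=cosφ1·sinφ2-sinφ1·cosφ2·cosΔλ=0.74526293; θ=atan2(y, x)=29.8124° ≈ 29.8°
Leg 6: φ1=1.0904747, φ2=-0.0274662, Δφ=-1.1179410, Δλ=2.9844484 rad; a=sin²(Δφ/2)+cosφ1·cosφ2·sin²(Δλ/2)=0.7402770504; c=2·atan2(√a, √(1-a))=2.072082769; dist=6371·c=13201.239 ≈ 13201.2 km; running total=64753.5 km
Leg 6 bearing: y=sinΔλ·cosφ2=0.15643922, x=cosφ1·sinφ2-sinφ1·cosφ2·cosΔλ=0.86289891; θ=atan2(y, x)=10.2758° ≈ 10.3°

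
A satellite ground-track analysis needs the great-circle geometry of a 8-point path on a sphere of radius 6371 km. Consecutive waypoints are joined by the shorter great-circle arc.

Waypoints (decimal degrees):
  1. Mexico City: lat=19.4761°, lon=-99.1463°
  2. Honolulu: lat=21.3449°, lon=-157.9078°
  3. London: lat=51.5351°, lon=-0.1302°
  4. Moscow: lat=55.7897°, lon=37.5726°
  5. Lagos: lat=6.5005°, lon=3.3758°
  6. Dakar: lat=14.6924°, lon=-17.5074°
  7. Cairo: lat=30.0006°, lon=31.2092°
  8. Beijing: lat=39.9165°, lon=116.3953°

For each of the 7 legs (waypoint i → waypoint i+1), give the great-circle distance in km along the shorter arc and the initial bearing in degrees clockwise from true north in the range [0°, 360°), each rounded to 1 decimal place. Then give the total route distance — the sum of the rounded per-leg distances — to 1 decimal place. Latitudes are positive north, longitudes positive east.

Leg 1: dist=6091.0 km, bearing=282.9°
Leg 2: dist=11626.2 km, bearing=14.1°
Leg 3: dist=2496.2 km, bearing=64.2°
Leg 4: dist=6254.0 km, bearing=222.2°
Leg 5: dist=2455.1 km, bearing=293.5°
Leg 6: dist=5247.7 km, bearing=62.5°
Leg 7: dist=7547.7 km, bearing=55.6°
Total: 41717.9 km

Leg 1: φ1=0.3399221, φ2=0.3725388, Δφ=0.0326167, Δλ=-1.0255816 rad; a=sin²(Δφ/2)+cosφ1·cosφ2·sin²(Δλ/2)=0.2116267265; c=2·atan2(√a, √(1-a))=0.956055831; dist=6371·c=6091.032 ≈ 6091.0 km; running total=6091.0 km
Leg 1 bearing: y=sinΔλ·cosφ2=-0.79636725, x=cosφ1·sinφ2-sinφ1·cosφ2·cosΔλ=0.18210608; θ=atan2(y, x)=-77.1196° <0 so +360° → 282.8804° ≈ 282.9°
Leg 2: φ1=0.3725388, φ2=0.8994572, Δφ=0.5269184, Δλ=2.7537386 rad; a=sin²(Δφ/2)+cosφ1·cosφ2·sin²(Δλ/2)=0.6256700762; c=2·atan2(√a, √(1-a))=1.824860933; dist=6371·c=11626.189 ≈ 11626.2 km; running total=17717.2 km
Leg 2 bearing: y=sinΔλ·cosφ2=0.23525537, x=cosφ1·sinφ2-sinφ1·cosφ2·cosΔλ=0.93887328; θ=atan2(y, x)=14.0671° ≈ 14.1°
Leg 3: φ1=0.8994572, φ2=0.9737140, Δφ=0.0742568, Δλ=0.6580380 rad; a=sin²(Δφ/2)+cosφ1·cosφ2·sin²(Δλ/2)=0.0378906046; c=2·atan2(√a, √(1-a))=0.391811606; dist=6371·c=2496.232 ≈ 2496.2 km; running total=20213.4 km
Leg 3 bearing: y=sinΔλ·cosφ2=0.34384184, x=cosφ1·sinφ2-sinφ1·cosφ2·cosΔλ=0.16610965; θ=atan2(y, x)=64.2149° ≈ 64.2°
Leg 4: φ1=0.9737140, φ2=0.1134551, Δφ=-0.8602588, Δλ=-0.5968468 rad; a=sin²(Δφ/2)+cosφ1·cosφ2·sin²(Δλ/2)=0.2221684825; c=2·atan2(√a, √(1-a))=0.981636088; dist=6371·c=6254.004 ≈ 6254.0 km; running total=26467.4 km
Leg 4 bearing: y=sinΔλ·cosφ2=-0.55842377, x=cosφ1·sinφ2-sinφ1·cosφ2·cosΔλ=-0.61595575; θ=atan2(y, x)=-137.8046° <0 so +360° → 222.1954° ≈ 222.2°
Leg 5: φ1=0.1134551, φ2=0.2564308, Δφ=0.1429756, Δλ=-0.3644806 rad; a=sin²(Δφ/2)+cosφ1·cosφ2·sin²(Δλ/2)=0.0366690258; c=2·atan2(√a, √(1-a))=0.385363254; dist=6371·c=2455.149 ≈ 2455.1 km; running total=28922.5 km
Leg 5 bearing: y=sinΔλ·cosφ2=-0.34480819, x=cosφ1·sinφ2-sinφ1·cosφ2·cosΔλ=0.14968282; θ=atan2(y, x)=-66.5341° <0 so +360° → 293.4659° ≈ 293.5°
Leg 6: φ1=0.2564308, φ2=0.5236092, Δφ=0.2671785, Δλ=0.8502651 rad; a=sin²(Δφ/2)+cosφ1·cosφ2·sin²(Δλ/2)=0.1602400872; c=2·atan2(√a, √(1-a))=0.823688385; dist=6371·c=5247.719 ≈ 5247.7 km; running total=34170.2 km
Leg 6 bearing: y=sinΔλ·cosφ2=0.65077546, x=cosφ1·sinφ2-sinφ1·cosφ2·cosΔλ=0.33873899; θ=atan2(y, x)=62.5023° ≈ 62.5°
Leg 7: φ1=0.5236092, φ2=0.6966744, Δφ=0.1730651, Δλ=1.4867779 rad; a=sin²(Δφ/2)+cosφ1·cosφ2·sin²(Δλ/2)=0.3117089013; c=2·atan2(√a, √(1-a))=1.184692214; dist=6371·c=7547.674 ≈ 7547.7 km; running total=41717.9 km
Leg 7 bearing: y=sinΔλ·cosφ2=0.76427490, x=cosφ1·sinφ2-sinφ1·cosφ2·cosΔλ=0.52351670; θ=atan2(y, x)=55.5894° ≈ 55.6°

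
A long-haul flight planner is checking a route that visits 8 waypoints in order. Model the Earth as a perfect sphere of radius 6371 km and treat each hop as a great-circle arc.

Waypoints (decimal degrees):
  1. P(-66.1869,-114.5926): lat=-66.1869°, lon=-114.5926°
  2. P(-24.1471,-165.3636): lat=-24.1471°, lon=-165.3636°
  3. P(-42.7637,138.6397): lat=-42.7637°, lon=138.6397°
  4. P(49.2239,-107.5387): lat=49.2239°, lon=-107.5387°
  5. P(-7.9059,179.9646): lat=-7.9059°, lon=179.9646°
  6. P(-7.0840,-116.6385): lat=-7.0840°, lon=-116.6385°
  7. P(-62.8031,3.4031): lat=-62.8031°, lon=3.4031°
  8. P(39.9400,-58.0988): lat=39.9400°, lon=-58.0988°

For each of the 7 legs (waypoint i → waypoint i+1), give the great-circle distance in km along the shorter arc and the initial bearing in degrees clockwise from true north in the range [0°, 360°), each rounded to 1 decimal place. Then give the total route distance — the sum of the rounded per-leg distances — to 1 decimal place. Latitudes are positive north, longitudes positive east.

Leg 1: dist=5849.8 km, bearing=297.2°
Leg 2: dist=5479.4 km, bearing=233.4°
Leg 3: dist=15017.8 km, bearing=57.8°
Leg 4: dist=9430.8 km, bearing=251.5°
Leg 5: dist=6982.8 km, bearing=93.9°
Leg 6: dist=10757.1 km, bearing=156.5°
Leg 7: dist=12655.8 km, bearing=312.6°
Total: 66173.5 km

Leg 1: φ1=-1.1551793, φ2=-0.4214464, Δφ=0.7337329, Δλ=-0.8861211 rad; a=sin²(Δφ/2)+cosφ1·cosφ2·sin²(Δλ/2)=0.1963726857; c=2·atan2(√a, √(1-a))=0.918195757; dist=6371·c=5849.825 ≈ 5849.8 km; running total=5849.8 km
Leg 1 bearing: y=sinΔλ·cosφ2=-0.70684345, x=cosφ1·sinφ2-sinφ1·cosφ2·cosΔλ=0.36278664; θ=atan2(y, x)=-62.8309° <0 so +360° → 297.1691° ≈ 297.2°
Leg 2: φ1=-0.4214464, φ2=-0.7463674, Δφ=-0.3249210, Δλ=5.3058585 rad; a=sin²(Δφ/2)+cosφ1·cosφ2·sin²(Δλ/2)=0.1737987369; c=2·atan2(√a, √(1-a))=0.860046106; dist=6371·c=5479.354 ≈ 5479.4 km; running total=11329.2 km
Leg 2 bearing: y=sinΔλ·cosφ2=-0.60862273, x=cosφ1·sinφ2-sinφ1·cosφ2·cosΔλ=-0.45160748; θ=atan2(y, x)=-126.5760° <0 so +360° → 233.4240° ≈ 233.4°
Leg 3: φ1=-0.7463674, φ2=0.8591191, Δφ=1.6054865, Δλ=-4.2966236 rad; a=sin²(Δφ/2)+cosφ1·cosφ2·sin²(Δλ/2)=0.8539127123; c=2·atan2(√a, √(1-a))=2.357211323; dist=6371·c=15017.793 ≈ 15017.8 km; running total=26347.0 km
Leg 3 bearing: y=sinΔλ·cosφ2=0.59746513, x=cosφ1·sinφ2-sinφ1·cosφ2·cosΔλ=0.37685353; θ=atan2(y, x)=57.7582° ≈ 57.8°
Leg 4: φ1=0.8591191, φ2=-0.1379840, Δφ=-0.9971031, Δλ=5.0178792 rad; a=sin²(Δφ/2)+cosφ1·cosφ2·sin²(Δλ/2)=0.4547991275; c=2·atan2(√a, √(1-a))=1.480270992; dist=6371·c=9430.806 ≈ 9430.8 km; running total=35777.8 km
Leg 4 bearing: y=sinΔλ·cosφ2=-0.94463501, x=cosφ1·sinφ2-sinφ1·cosφ2·cosΔλ=-0.31542389; θ=atan2(y, x)=-108.4647° <0 so +360° → 251.5353° ≈ 251.5°
Leg 5: φ1=-0.1379840, φ2=-0.1236391, Δφ=0.0143449, Δλ=-5.1767007 rad; a=sin²(Δφ/2)+cosφ1·cosφ2·sin²(Δλ/2)=0.2714359271; c=2·atan2(√a, √(1-a))=1.096032794; dist=6371·c=6982.825 ≈ 6982.8 km; running total=42760.6 km
Leg 5 bearing: y=sinΔλ·cosφ2=0.88730459, x=cosφ1·sinφ2-sinφ1·cosφ2·cosΔλ=-0.06102802; θ=atan2(y, x)=93.9346° ≈ 93.9°
Leg 6: φ1=-0.1236391, φ2=-1.0961209, Δφ=-0.9724818, Δλ=2.0951212 rad; a=sin²(Δφ/2)+cosφ1·cosφ2·sin²(Δλ/2)=0.5586879073; c=2·atan2(√a, √(1-a))=1.688443342; dist=6371·c=10757.073 ≈ 10757.1 km; running total=53517.7 km
Leg 6 bearing: y=sinΔλ·cosφ2=0.39565071, x=cosφ1·sinφ2-sinφ1·cosφ2·cosΔλ=-0.91086960; θ=atan2(y, x)=156.5215° ≈ 156.5°
Leg 7: φ1=-1.0961209, φ2=0.6970845, Δφ=1.7932054, Δλ=-1.0734107 rad; a=sin²(Δφ/2)+cosφ1·cosφ2·sin²(Δλ/2)=0.7019041786; c=2·atan2(√a, √(1-a))=1.986472218; dist=6371·c=12655.815 ≈ 12655.8 km; running total=66173.5 km
Leg 7 bearing: y=sinΔλ·cosφ2=-0.67381628, x=cosφ1·sinφ2-sinφ1·cosφ2·cosΔλ=0.61879757; θ=atan2(y, x)=-47.4373° <0 so +360° → 312.5627° ≈ 312.6°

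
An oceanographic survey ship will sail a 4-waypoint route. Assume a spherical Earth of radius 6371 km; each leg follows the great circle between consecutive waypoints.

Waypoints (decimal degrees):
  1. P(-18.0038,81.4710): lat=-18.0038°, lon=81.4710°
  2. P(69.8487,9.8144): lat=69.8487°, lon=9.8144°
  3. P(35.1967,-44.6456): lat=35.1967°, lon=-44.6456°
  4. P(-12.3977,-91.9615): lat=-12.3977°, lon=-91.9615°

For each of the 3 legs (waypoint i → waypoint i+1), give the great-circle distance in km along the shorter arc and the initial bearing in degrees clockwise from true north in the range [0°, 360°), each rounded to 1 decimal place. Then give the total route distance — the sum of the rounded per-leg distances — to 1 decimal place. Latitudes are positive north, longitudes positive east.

Leg 1: dist=11206.3 km, bearing=340.6°
Leg 2: dist=5025.1 km, bearing=249.6°
Leg 3: dist=7264.7 km, bearing=232.2°
Total: 23496.1 km

Leg 1: φ1=-0.3142256, φ2=1.2190898, Δφ=1.5333154, Δλ=-1.2506436 rad; a=sin²(Δφ/2)+cosφ1·cosφ2·sin²(Δλ/2)=0.5935252227; c=2·atan2(√a, √(1-a))=1.758955061; dist=6371·c=11206.303 ≈ 11206.3 km; running total=11206.3 km
Leg 1 bearing: y=sinΔλ·cosφ2=-0.32699541, x=cosφ1·sinφ2-sinφ1·cosφ2·cosΔλ=0.92632939; θ=atan2(y, x)=-19.4431° <0 so +360° → 340.5569° ≈ 340.6°
Leg 2: φ1=1.2190898, φ2=0.6142983, Δφ=-0.6047915, Δλ=-0.9505063 rad; a=sin²(Δφ/2)+cosφ1·cosφ2·sin²(Δλ/2)=0.1476295496; c=2·atan2(√a, √(1-a))=0.788738451; dist=6371·c=5025.053 ≈ 5025.1 km; running total=16231.4 km
Leg 2 bearing: y=sinΔλ·cosφ2=-0.66494592, x=cosφ1·sinφ2-sinφ1·cosφ2·cosΔλ=-0.24736044; θ=atan2(y, x)=-110.4052° <0 so +360° → 249.5948° ≈ 249.6°
Leg 3: φ1=0.6142983, φ2=-0.2163807, Δφ=-0.8306790, Δλ=-0.8258182 rad; a=sin²(Δφ/2)+cosφ1·cosφ2·sin²(Δλ/2)=0.2913280789; c=2·atan2(√a, √(1-a))=1.140275849; dist=6371·c=7264.697 ≈ 7264.7 km; running total=23496.1 km
Leg 3 bearing: y=sinΔλ·cosφ2=-0.71796082, x=cosφ1·sinφ2-sinφ1·cosφ2·cosΔλ=-0.55709638; θ=atan2(y, x)=-127.8094° <0 so +360° → 232.1906° ≈ 232.2°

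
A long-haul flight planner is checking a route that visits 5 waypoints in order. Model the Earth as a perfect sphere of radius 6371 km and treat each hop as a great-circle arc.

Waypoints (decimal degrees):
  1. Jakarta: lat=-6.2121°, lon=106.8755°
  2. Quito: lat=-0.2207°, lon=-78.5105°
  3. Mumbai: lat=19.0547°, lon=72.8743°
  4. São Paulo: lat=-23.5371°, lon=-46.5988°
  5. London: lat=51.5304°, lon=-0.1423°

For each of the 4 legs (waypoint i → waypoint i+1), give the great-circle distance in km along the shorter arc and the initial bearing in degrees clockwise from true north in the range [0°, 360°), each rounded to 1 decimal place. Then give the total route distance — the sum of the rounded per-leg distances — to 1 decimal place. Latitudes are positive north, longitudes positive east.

Leg 1: φ1=-0.1084216, φ2=-0.0038519, Δφ=0.1045697, Δλ=-3.2355961 rad; a=sin²(Δφ/2)+cosφ1·cosφ2·sin²(Δλ/2)=0.9946574155; c=2·atan2(√a, √(1-a))=2.995276201; dist=6371·c=19082.905 ≈ 19082.9 km; running total=19082.9 km
Leg 1 bearing: y=sinΔλ·cosφ2=0.09386435, x=cosφ1·sinφ2-sinφ1·cosφ2·cosΔλ=-0.11156007; θ=atan2(y, x)=139.9234° ≈ 139.9°
Leg 2: φ1=-0.0038519, φ2=0.3325673, Δφ=0.3364192, Δλ=2.6421632 rad; a=sin²(Δφ/2)+cosφ1·cosφ2·sin²(Δλ/2)=0.9155036325; c=2·atan2(√a, √(1-a))=2.551712345; dist=6371·c=16256.959 ≈ 16257.0 km; running total=35339.9 km
Leg 2 bearing: y=sinΔλ·cosφ2=0.45268319, x=cosφ1·sinφ2-sinφ1·cosφ2·cosΔλ=0.32327210; θ=atan2(y, x)=54.4684° ≈ 54.5°
Leg 3: φ1=0.3325673, φ2=-0.4107999, Δφ=-0.7433671, Δλ=-2.0851990 rad; a=sin²(Δφ/2)+cosφ1·cosφ2·sin²(Δλ/2)=0.7783689527; c=2·atan2(√a, √(1-a))=2.161249957; dist=6371·c=13769.323 ≈ 13769.3 km; running total=49109.2 km
Leg 3 bearing: y=sinΔλ·cosφ2=-0.79815544, x=cosφ1·sinφ2-sinφ1·cosφ2·cosΔλ=-0.23019732; θ=atan2(y, x)=-106.0882° <0 so +360° → 253.9118° ≈ 253.9°
Leg 4: φ1=-0.4107999, φ2=0.8993751, Δφ=1.3101750, Δλ=0.8108189 rad; a=sin²(Δφ/2)+cosφ1·cosφ2·sin²(Δλ/2)=0.4598747427; c=2·atan2(√a, √(1-a))=1.490459424; dist=6371·c=9495.717 ≈ 9495.7 km; running total=58604.9 km
Leg 4 bearing: y=sinΔλ·cosφ2=0.45092965, x=cosφ1·sinφ2-sinφ1·cosφ2·cosΔλ=0.88894449; θ=atan2(y, x)=26.8970° ≈ 26.9°

Leg 1: dist=19082.9 km, bearing=139.9°
Leg 2: dist=16257.0 km, bearing=54.5°
Leg 3: dist=13769.3 km, bearing=253.9°
Leg 4: dist=9495.7 km, bearing=26.9°
Total: 58604.9 km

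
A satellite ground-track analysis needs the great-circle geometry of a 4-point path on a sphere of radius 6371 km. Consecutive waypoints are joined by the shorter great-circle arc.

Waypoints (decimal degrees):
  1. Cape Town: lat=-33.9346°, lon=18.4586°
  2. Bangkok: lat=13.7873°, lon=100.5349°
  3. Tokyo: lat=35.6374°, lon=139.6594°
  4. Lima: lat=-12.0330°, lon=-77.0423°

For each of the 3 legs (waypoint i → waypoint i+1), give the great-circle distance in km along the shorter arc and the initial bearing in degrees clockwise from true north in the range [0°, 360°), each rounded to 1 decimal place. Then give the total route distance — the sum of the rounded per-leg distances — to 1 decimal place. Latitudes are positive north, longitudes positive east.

Leg 1: φ1=-0.5922705, φ2=0.2406338, Δφ=0.8329043, Δλ=1.4325017 rad; a=sin²(Δφ/2)+cosφ1·cosφ2·sin²(Δλ/2)=0.5109807078; c=2·atan2(√a, √(1-a))=1.592759508; dist=6371·c=10147.471 ≈ 10147.5 km; running total=10147.5 km
Leg 1 bearing: y=sinΔλ·cosφ2=0.96191474, x=cosφ1·sinφ2-sinφ1·cosφ2·cosΔλ=0.27246600; θ=atan2(y, x)=74.1850° ≈ 74.2°
Leg 2: φ1=0.2406338, φ2=0.6219900, Δφ=0.3813562, Δλ=0.6828513 rad; a=sin²(Δφ/2)+cosφ1·cosφ2·sin²(Δλ/2)=0.1244097958; c=2·atan2(√a, √(1-a))=0.720947828; dist=6371·c=4593.159 ≈ 4593.2 km; running total=14740.7 km
Leg 2 bearing: y=sinΔλ·cosφ2=0.51283287, x=cosφ1·sinφ2-sinφ1·cosφ2·cosΔλ=0.41560852; θ=atan2(y, x)=50.9781° ≈ 51.0°
Leg 3: φ1=0.6219900, φ2=-0.2100155, Δφ=-0.8320054, Δλ=-3.7821582 rad; a=sin²(Δφ/2)+cosφ1·cosφ2·sin²(Δλ/2)=0.8793783153; c=2·atan2(√a, √(1-a))=2.432198474; dist=6371·c=15495.536 ≈ 15495.5 km; running total=30236.2 km
Leg 3 bearing: y=sinΔλ·cosφ2=0.58451721, x=cosφ1·sinφ2-sinφ1·cosφ2·cosΔλ=0.28745088; θ=atan2(y, x)=63.8132° ≈ 63.8°

Leg 1: dist=10147.5 km, bearing=74.2°
Leg 2: dist=4593.2 km, bearing=51.0°
Leg 3: dist=15495.5 km, bearing=63.8°
Total: 30236.2 km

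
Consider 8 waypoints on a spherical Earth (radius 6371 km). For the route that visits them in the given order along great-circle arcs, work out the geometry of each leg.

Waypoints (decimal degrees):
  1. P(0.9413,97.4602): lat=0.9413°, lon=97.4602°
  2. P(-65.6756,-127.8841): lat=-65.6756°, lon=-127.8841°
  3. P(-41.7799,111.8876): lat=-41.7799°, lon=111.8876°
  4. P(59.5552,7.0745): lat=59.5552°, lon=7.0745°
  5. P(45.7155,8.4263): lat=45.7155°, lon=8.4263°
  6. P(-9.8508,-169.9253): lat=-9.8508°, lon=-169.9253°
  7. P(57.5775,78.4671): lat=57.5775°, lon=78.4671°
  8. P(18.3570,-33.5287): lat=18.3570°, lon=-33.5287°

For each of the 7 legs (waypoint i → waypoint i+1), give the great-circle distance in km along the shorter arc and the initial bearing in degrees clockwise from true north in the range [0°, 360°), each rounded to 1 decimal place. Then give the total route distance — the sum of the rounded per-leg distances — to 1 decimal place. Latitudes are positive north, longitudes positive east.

Leg 1: dist=11978.4 km, bearing=162.1°
Leg 2: dist=7016.0 km, bearing=226.3°
Leg 3: dist=14693.9 km, bearing=318.6°
Leg 4: dist=1541.5 km, bearing=176.1°
Leg 5: dist=16024.0 km, bearing=357.2°
Leg 6: dist=12210.6 km, bearing=328.0°
Leg 7: dist=9527.7 km, bearing=298.1°
Total: 72992.1 km

Leg 1: φ1=0.0164288, φ2=-1.1462555, Δφ=-1.1626842, Δλ=-3.9330000 rad; a=sin²(Δφ/2)+cosφ1·cosφ2·sin²(Δλ/2)=0.6522170849; c=2·atan2(√a, √(1-a))=1.880140673; dist=6371·c=11978.376 ≈ 11978.4 km; running total=11978.4 km
Leg 1 bearing: y=sinΔλ·cosφ2=0.29300397, x=cosφ1·sinφ2-sinφ1·cosφ2·cosΔλ=-0.90634900; θ=atan2(y, x)=162.0850° ≈ 162.1°
Leg 2: φ1=-1.1462555, φ2=-0.7291968, Δφ=0.4170586, Δλ=4.1848056 rad; a=sin²(Δφ/2)+cosφ1·cosφ2·sin²(Δλ/2)=0.2737569413; c=2·atan2(√a, √(1-a))=1.101245112; dist=6371·c=7016.033 ≈ 7016.0 km; running total=18994.4 km
Leg 2 bearing: y=sinΔλ·cosφ2=-0.64431282, x=cosφ1·sinφ2-sinφ1·cosφ2·cosΔλ=-0.61653654; θ=atan2(y, x)=-133.7380° <0 so +360° → 226.2620° ≈ 226.3°
Leg 3: φ1=-0.7291968, φ2=1.0394343, Δφ=1.7686311, Δλ=-1.8293337 rad; a=sin²(Δφ/2)+cosφ1·cosφ2·sin²(Δλ/2)=0.8355047442; c=2·atan2(√a, √(1-a))=2.306365785; dist=6371·c=14693.856 ≈ 14693.9 km; running total=33688.3 km
Leg 3 bearing: y=sinΔλ·cosφ2=-0.48986755, x=cosφ1·sinφ2-sinφ1·cosφ2·cosΔλ=0.55657528; θ=atan2(y, x)=-41.3525° <0 so +360° → 318.6475° ≈ 318.6°
Leg 4: φ1=1.0394343, φ2=0.7978860, Δφ=-0.2415483, Δλ=0.0235934 rad; a=sin²(Δφ/2)+cosφ1·cosφ2·sin²(Δλ/2)=0.0145648484; c=2·atan2(√a, √(1-a))=0.241959620; dist=6371·c=1541.525 ≈ 1541.5 km; running total=35229.8 km
Leg 4 bearing: y=sinΔλ·cosφ2=0.01647187, x=cosφ1·sinφ2-sinφ1·cosφ2·cosΔλ=-0.23903877; θ=atan2(y, x)=176.0580° ≈ 176.1°
Leg 5: φ1=0.7978860, φ2=-0.1719289, Δφ=-0.9698149, Δλ=-3.1128226 rad; a=sin²(Δφ/2)+cosφ1·cosφ2·sin²(Δλ/2)=0.9050590338; c=2·atan2(√a, √(1-a))=2.515149803; dist=6371·c=16024.019 ≈ 16024.0 km; running total=51253.8 km
Leg 5 bearing: y=sinΔλ·cosφ2=-0.02834193, x=cosφ1·sinφ2-sinφ1·cosφ2·cosΔλ=0.58558129; θ=atan2(y, x)=-2.7709° <0 so +360° → 357.2291° ≈ 357.2°
Leg 6: φ1=-0.1719289, φ2=1.0049170, Δφ=1.1768458, Δλ=4.3352652 rad; a=sin²(Δφ/2)+cosφ1·cosφ2·sin²(Δλ/2)=0.6694712434; c=2·atan2(√a, √(1-a))=1.916588948; dist=6371·c=12210.588 ≈ 12210.6 km; running total=63464.4 km
Leg 6 bearing: y=sinΔλ·cosφ2=-0.49848121, x=cosφ1·sinφ2-sinφ1·cosφ2·cosΔλ=0.79789377; θ=atan2(y, x)=-31.9949° <0 so +360° → 328.0051° ≈ 328.0°
Leg 7: φ1=1.0049170, φ2=0.3203901, Δφ=-0.6845269, Δλ=-1.9546955 rad; a=sin²(Δφ/2)+cosφ1·cosφ2·sin²(Δλ/2)=0.4623747704; c=2·atan2(√a, √(1-a))=1.495474667; dist=6371·c=9527.669 ≈ 9527.7 km; running total=72992.1 km
Leg 7 bearing: y=sinΔλ·cosφ2=-0.88002797, x=cosφ1·sinφ2-sinφ1·cosφ2·cosΔλ=0.46892231; θ=atan2(y, x)=-61.9491° <0 so +360° → 298.0509° ≈ 298.1°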